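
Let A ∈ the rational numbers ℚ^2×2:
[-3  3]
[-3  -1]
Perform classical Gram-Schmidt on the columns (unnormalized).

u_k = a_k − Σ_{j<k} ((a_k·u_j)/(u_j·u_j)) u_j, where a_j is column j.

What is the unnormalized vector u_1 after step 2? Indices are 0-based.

Step 1: u_0 = a_0 = (-3, -3).
Step 2: u_1 = a_1 − (-1/3)·u_0 = (2, -2).

u_1 = (2, -2)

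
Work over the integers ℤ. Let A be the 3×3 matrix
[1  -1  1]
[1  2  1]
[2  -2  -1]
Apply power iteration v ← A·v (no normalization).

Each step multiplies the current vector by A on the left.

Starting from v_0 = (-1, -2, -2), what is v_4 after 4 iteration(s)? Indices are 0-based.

v_0 = (-1, -2, -2).
v_1 = A·v_0 = (-1, -7, 4).
v_2 = A·v_1 = (10, -11, 8).
v_3 = A·v_2 = (29, -4, 34).
v_4 = A·v_3 = (67, 55, 32).

v_4 = (67, 55, 32)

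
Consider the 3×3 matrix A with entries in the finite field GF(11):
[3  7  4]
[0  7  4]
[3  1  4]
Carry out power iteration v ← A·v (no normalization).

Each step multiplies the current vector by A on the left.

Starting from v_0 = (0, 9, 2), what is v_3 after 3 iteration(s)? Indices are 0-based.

v_3 = (8, 6, 6)

v_0 = (0, 9, 2).
v_1 = A·v_0 = (5, 5, 6).
v_2 = A·v_1 = (8, 4, 0).
v_3 = A·v_2 = (8, 6, 6).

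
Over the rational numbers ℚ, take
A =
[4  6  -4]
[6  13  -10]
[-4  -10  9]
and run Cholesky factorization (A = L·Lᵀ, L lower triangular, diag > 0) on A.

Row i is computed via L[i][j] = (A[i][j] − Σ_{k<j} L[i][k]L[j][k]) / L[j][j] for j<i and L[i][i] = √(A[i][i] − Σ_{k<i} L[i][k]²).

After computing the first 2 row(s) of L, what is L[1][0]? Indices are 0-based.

Step 1: L[0][0] = √(4) = 2.
  L[1][0] = (6) / L[0][0] = 3.
Step 2: L[1][1] = √(4) = 2.

L[1][0] = 3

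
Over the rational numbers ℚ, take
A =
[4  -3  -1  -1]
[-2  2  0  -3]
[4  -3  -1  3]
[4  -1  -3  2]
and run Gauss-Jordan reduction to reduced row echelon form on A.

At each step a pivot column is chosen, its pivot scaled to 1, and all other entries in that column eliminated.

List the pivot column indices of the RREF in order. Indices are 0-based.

[1] R0 /= 4  ⇒  (1, -3/4, -1/4, -1/4)
     R1 -= -2·R0  ⇒  (0, 1/2, -1/2, -7/2)
     R2 -= 4·R0  ⇒  (0, 0, 0, 4)
     R3 -= 4·R0  ⇒  (0, 2, -2, 3)
[2] R1 /= 1/2  ⇒  (0, 1, -1, -7)
     R0 -= -3/4·R1  ⇒  (1, 0, -1, -11/2)
     R3 -= 2·R1  ⇒  (0, 0, 0, 17)
column 2 empty below row 2
[3] R2 /= 4  ⇒  (0, 0, 0, 1)
     R0 -= -11/2·R2  ⇒  (1, 0, -1, 0)
     R1 -= -7·R2  ⇒  (0, 1, -1, 0)
     R3 -= 17·R2  ⇒  (0, 0, 0, 0)

pivot columns: 0, 1, 3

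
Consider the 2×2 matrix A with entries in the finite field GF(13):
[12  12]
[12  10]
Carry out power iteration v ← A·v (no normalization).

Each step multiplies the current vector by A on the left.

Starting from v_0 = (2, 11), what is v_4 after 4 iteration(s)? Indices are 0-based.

v_0 = (2, 11).
v_1 = A·v_0 = (0, 4).
v_2 = A·v_1 = (9, 1).
v_3 = A·v_2 = (3, 1).
v_4 = A·v_3 = (9, 7).

v_4 = (9, 7)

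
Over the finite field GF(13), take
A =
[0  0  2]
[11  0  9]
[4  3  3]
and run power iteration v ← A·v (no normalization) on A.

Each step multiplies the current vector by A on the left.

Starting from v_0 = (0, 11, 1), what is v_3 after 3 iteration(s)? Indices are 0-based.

v_3 = (0, 12, 0)

v_0 = (0, 11, 1).
v_1 = A·v_0 = (2, 9, 10).
v_2 = A·v_1 = (7, 8, 0).
v_3 = A·v_2 = (0, 12, 0).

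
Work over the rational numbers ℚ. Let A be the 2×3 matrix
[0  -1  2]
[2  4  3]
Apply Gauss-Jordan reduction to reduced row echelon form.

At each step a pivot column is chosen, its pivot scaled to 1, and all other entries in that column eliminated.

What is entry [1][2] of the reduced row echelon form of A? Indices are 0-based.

[1] R0 <-> R1
[1] R0 /= 2  ⇒  (1, 2, 3/2)
[2] R1 /= -1  ⇒  (0, 1, -2)
     R0 -= 2·R1  ⇒  (1, 0, 11/2)

M[1][2] = -2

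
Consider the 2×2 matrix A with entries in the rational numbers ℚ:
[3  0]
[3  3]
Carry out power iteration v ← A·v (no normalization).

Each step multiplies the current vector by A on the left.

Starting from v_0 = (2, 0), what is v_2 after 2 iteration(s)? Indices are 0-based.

v_0 = (2, 0).
v_1 = A·v_0 = (6, 6).
v_2 = A·v_1 = (18, 36).

v_2 = (18, 36)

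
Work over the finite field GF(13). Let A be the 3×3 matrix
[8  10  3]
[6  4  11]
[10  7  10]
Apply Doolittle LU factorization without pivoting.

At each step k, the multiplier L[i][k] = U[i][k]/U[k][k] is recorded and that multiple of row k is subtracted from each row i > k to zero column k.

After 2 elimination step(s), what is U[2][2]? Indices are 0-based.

U[2][2] = 12

k=0: U[0][0]=8
  eliminate (1,0): mult=4, new row 1: (0, 3, 12); set L[1][0]=4
  eliminate (2,0): mult=11, new row 2: (0, 1, 3); set L[2][0]=11
k=1: U[1][1]=3
  eliminate (2,1): mult=9, new row 2: (0, 0, 12); set L[2][1]=9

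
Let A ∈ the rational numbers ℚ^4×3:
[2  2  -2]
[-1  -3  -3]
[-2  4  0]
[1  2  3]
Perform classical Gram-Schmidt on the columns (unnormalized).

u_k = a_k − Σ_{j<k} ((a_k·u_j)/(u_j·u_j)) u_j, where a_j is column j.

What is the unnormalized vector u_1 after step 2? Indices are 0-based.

u_1 = (9/5, -29/10, 21/5, 19/10)

Step 1: u_0 = a_0 = (2, -1, -2, 1).
Step 2: u_1 = a_1 − (1/10)·u_0 = (9/5, -29/10, 21/5, 19/10).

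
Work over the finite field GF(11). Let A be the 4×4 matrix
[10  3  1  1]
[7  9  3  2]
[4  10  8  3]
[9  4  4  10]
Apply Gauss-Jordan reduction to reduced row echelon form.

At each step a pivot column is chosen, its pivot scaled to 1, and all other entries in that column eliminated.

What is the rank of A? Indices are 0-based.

rank = 4

step 1: normalize row 0 (÷10) = (1, 8, 10, 10)
  row 1: subtract 7×row0 = (0, 8, 10, 9)
  row 2: subtract 4×row0 = (0, 0, 1, 7)
  row 3: subtract 9×row0 = (0, 9, 2, 8)
step 2: normalize row 1 (÷8) = (0, 1, 4, 8)
  row 0: subtract 8×row1 = (1, 0, 0, 1)
  row 3: subtract 9×row1 = (0, 0, 10, 2)
step 3: normalize row 2 (÷1) = (0, 0, 1, 7)
  row 1: subtract 4×row2 = (0, 1, 0, 2)
  row 3: subtract 10×row2 = (0, 0, 0, 9)
step 4: normalize row 3 (÷9) = (0, 0, 0, 1)
  row 0: subtract 1×row3 = (1, 0, 0, 0)
  row 1: subtract 2×row3 = (0, 1, 0, 0)
  row 2: subtract 7×row3 = (0, 0, 1, 0)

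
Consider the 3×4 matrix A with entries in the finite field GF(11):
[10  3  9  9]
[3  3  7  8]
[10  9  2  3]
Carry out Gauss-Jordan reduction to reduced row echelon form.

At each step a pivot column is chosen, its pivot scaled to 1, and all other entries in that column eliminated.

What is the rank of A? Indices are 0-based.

rank = 3

pivot(0,0)=10: scale R0 → (1, 8, 2, 2)
  clear (1,0): R1 −= (3)R0 → (0, 1, 1, 2)
  clear (2,0): R2 −= (10)R0 → (0, 6, 4, 5)
pivot(1,1)=1: scale R1 → (0, 1, 1, 2)
  clear (0,1): R0 −= (8)R1 → (1, 0, 5, 8)
  clear (2,1): R2 −= (6)R1 → (0, 0, 9, 4)
pivot(2,2)=9: scale R2 → (0, 0, 1, 9)
  clear (0,2): R0 −= (5)R2 → (1, 0, 0, 7)
  clear (1,2): R1 −= (1)R2 → (0, 1, 0, 4)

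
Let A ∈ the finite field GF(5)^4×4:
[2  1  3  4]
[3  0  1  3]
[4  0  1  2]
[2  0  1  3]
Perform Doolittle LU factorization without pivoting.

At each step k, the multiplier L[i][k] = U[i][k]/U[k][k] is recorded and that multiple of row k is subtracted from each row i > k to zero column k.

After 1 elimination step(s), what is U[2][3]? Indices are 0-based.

U[2][3] = 4

[col 0] pivot 2
  R1 -= 4*R0 → (0, 1, 4, 2)  (L[1][0] := 4)
  R2 -= 2*R0 → (0, 3, 0, 4)  (L[2][0] := 2)
  R3 -= 1*R0 → (0, 4, 3, 4)  (L[3][0] := 1)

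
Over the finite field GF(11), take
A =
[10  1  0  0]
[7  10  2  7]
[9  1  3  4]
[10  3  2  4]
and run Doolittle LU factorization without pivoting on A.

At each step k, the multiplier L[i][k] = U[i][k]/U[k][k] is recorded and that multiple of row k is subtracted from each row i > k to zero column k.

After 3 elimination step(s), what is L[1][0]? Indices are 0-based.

k=0: U[0][0]=10
  eliminate (1,0): mult=4, new row 1: (0, 6, 2, 7); set L[1][0]=4
  eliminate (2,0): mult=2, new row 2: (0, 10, 3, 4); set L[2][0]=2
  eliminate (3,0): mult=1, new row 3: (0, 2, 2, 4); set L[3][0]=1
k=1: U[1][1]=6
  eliminate (2,1): mult=9, new row 2: (0, 0, 7, 7); set L[2][1]=9
  eliminate (3,1): mult=4, new row 3: (0, 0, 5, 9); set L[3][1]=4
k=2: U[2][2]=7
  eliminate (3,2): mult=7, new row 3: (0, 0, 0, 4); set L[3][2]=7

L[1][0] = 4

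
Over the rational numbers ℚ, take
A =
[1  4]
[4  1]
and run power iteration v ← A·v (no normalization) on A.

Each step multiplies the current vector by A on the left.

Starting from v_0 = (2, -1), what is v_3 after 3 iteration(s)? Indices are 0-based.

v_0 = (2, -1).
v_1 = A·v_0 = (-2, 7).
v_2 = A·v_1 = (26, -1).
v_3 = A·v_2 = (22, 103).

v_3 = (22, 103)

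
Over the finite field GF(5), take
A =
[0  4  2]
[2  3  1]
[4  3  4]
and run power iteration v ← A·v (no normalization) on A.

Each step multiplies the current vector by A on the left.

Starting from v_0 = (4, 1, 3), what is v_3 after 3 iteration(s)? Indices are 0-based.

v_0 = (4, 1, 3).
v_1 = A·v_0 = (0, 4, 1).
v_2 = A·v_1 = (3, 3, 1).
v_3 = A·v_2 = (4, 1, 0).

v_3 = (4, 1, 0)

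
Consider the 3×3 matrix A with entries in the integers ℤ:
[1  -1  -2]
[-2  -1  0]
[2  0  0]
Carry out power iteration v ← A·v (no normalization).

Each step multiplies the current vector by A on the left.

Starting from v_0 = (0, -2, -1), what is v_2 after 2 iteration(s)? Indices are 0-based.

v_0 = (0, -2, -1).
v_1 = A·v_0 = (4, 2, 0).
v_2 = A·v_1 = (2, -10, 8).

v_2 = (2, -10, 8)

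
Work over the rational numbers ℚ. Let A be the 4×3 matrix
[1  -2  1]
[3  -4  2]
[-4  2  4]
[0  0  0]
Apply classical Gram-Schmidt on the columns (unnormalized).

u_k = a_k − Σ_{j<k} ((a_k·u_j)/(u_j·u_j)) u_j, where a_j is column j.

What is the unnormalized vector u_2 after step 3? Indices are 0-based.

u_2 = (-5/7, 3/7, 1/7, 0)

Step 1: u_0 = a_0 = (1, 3, -4, 0).
Step 2: u_1 = a_1 − (-11/13)·u_0 = (-15/13, -19/13, -18/13, 0).
Step 3: u_2 = a_2 − (-9/26)·u_0 − (-25/14)·u_1 = (-5/7, 3/7, 1/7, 0).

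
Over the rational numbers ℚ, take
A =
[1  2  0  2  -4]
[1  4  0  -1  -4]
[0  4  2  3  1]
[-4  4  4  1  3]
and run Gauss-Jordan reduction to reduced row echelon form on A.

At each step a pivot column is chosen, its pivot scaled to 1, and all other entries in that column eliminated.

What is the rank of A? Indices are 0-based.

rank = 4

pivot(0,0)=1: scale R0 → (1, 2, 0, 2, -4)
  clear (1,0): R1 −= (1)R0 → (0, 2, 0, -3, 0)
  clear (3,0): R3 −= (-4)R0 → (0, 12, 4, 9, -13)
pivot(1,1)=2: scale R1 → (0, 1, 0, -3/2, 0)
  clear (0,1): R0 −= (2)R1 → (1, 0, 0, 5, -4)
  clear (2,1): R2 −= (4)R1 → (0, 0, 2, 9, 1)
  clear (3,1): R3 −= (12)R1 → (0, 0, 4, 27, -13)
pivot(2,2)=2: scale R2 → (0, 0, 1, 9/2, 1/2)
  clear (3,2): R3 −= (4)R2 → (0, 0, 0, 9, -15)
pivot(3,3)=9: scale R3 → (0, 0, 0, 1, -5/3)
  clear (0,3): R0 −= (5)R3 → (1, 0, 0, 0, 13/3)
  clear (1,3): R1 −= (-3/2)R3 → (0, 1, 0, 0, -5/2)
  clear (2,3): R2 −= (9/2)R3 → (0, 0, 1, 0, 8)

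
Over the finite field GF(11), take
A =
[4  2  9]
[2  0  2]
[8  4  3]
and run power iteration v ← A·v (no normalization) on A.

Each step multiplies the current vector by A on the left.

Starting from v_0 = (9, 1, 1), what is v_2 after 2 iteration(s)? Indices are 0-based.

v_0 = (9, 1, 1).
v_1 = A·v_0 = (3, 9, 2).
v_2 = A·v_1 = (4, 10, 0).

v_2 = (4, 10, 0)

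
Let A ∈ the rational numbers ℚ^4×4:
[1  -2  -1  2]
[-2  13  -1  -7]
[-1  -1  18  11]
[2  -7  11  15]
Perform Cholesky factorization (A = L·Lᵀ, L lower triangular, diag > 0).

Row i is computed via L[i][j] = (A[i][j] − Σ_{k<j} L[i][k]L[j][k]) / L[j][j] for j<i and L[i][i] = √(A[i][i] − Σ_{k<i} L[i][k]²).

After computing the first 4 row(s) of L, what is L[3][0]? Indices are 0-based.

Step 1: L[0][0] = √(1) = 1.
  L[1][0] = (-2) / L[0][0] = -2.
Step 2: L[1][1] = √(9) = 3.
  L[2][0] = (-1) / L[0][0] = -1.
  L[2][1] = (-3) / L[1][1] = -1.
Step 3: L[2][2] = √(16) = 4.
  L[3][0] = (2) / L[0][0] = 2.
  L[3][1] = (-3) / L[1][1] = -1.
  L[3][2] = (12) / L[2][2] = 3.
Step 4: L[3][3] = √(1) = 1.

L[3][0] = 2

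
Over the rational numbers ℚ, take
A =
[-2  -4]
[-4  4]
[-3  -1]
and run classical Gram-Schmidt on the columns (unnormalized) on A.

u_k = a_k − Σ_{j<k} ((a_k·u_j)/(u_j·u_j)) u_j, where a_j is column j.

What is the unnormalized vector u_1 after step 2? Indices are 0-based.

u_1 = (-126/29, 96/29, -44/29)

Step 1: u_0 = a_0 = (-2, -4, -3).
Step 2: u_1 = a_1 − (-5/29)·u_0 = (-126/29, 96/29, -44/29).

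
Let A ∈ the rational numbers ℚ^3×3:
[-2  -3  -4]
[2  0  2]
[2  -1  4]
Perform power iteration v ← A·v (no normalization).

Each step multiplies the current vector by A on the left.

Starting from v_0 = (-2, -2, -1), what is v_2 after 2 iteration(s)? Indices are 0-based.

v_0 = (-2, -2, -1).
v_1 = A·v_0 = (14, -6, -6).
v_2 = A·v_1 = (14, 16, 10).

v_2 = (14, 16, 10)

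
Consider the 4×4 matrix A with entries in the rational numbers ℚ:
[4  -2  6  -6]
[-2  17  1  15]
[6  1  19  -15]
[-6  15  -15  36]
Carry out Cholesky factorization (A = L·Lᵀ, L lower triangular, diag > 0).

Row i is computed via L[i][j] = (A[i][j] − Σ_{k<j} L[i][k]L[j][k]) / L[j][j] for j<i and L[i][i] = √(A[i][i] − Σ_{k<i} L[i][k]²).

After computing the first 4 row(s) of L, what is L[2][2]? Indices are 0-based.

L[2][2] = 3

Step 1: L[0][0] = √(4) = 2.
  L[1][0] = (-2) / L[0][0] = -1.
Step 2: L[1][1] = √(16) = 4.
  L[2][0] = (6) / L[0][0] = 3.
  L[2][1] = (4) / L[1][1] = 1.
Step 3: L[2][2] = √(9) = 3.
  L[3][0] = (-6) / L[0][0] = -3.
  L[3][1] = (12) / L[1][1] = 3.
  L[3][2] = (-9) / L[2][2] = -3.
Step 4: L[3][3] = √(9) = 3.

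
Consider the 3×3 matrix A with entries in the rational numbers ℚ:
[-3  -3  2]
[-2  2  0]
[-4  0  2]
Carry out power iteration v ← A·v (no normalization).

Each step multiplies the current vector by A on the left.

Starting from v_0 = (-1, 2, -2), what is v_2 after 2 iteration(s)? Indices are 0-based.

v_0 = (-1, 2, -2).
v_1 = A·v_0 = (-7, 6, 0).
v_2 = A·v_1 = (3, 26, 28).

v_2 = (3, 26, 28)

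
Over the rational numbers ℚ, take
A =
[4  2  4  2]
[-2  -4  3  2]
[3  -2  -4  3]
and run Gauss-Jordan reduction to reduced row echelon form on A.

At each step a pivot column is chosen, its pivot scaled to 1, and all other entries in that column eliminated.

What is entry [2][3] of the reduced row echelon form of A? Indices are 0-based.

M[2][3] = 12/77

step 1: normalize row 0 (÷4) = (1, 1/2, 1, 1/2)
  row 1: subtract -2×row0 = (0, -3, 5, 3)
  row 2: subtract 3×row0 = (0, -7/2, -7, 3/2)
step 2: normalize row 1 (÷-3) = (0, 1, -5/3, -1)
  row 0: subtract 1/2×row1 = (1, 0, 11/6, 1)
  row 2: subtract -7/2×row1 = (0, 0, -77/6, -2)
step 3: normalize row 2 (÷-77/6) = (0, 0, 1, 12/77)
  row 0: subtract 11/6×row2 = (1, 0, 0, 5/7)
  row 1: subtract -5/3×row2 = (0, 1, 0, -57/77)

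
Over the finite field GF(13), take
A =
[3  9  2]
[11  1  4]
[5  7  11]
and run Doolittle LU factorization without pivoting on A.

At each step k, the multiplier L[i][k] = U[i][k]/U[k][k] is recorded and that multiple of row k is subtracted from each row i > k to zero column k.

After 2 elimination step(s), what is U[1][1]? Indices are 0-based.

k=0: U[0][0]=3
  eliminate (1,0): mult=8, new row 1: (0, 7, 1); set L[1][0]=8
  eliminate (2,0): mult=6, new row 2: (0, 5, 12); set L[2][0]=6
k=1: U[1][1]=7
  eliminate (2,1): mult=10, new row 2: (0, 0, 2); set L[2][1]=10

U[1][1] = 7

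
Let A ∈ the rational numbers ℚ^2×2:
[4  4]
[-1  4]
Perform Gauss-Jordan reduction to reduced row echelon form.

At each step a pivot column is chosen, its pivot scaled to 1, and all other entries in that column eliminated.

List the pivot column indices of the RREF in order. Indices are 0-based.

pivot columns: 0, 1

[1] R0 /= 4  ⇒  (1, 1)
     R1 -= -1·R0  ⇒  (0, 5)
[2] R1 /= 5  ⇒  (0, 1)
     R0 -= 1·R1  ⇒  (1, 0)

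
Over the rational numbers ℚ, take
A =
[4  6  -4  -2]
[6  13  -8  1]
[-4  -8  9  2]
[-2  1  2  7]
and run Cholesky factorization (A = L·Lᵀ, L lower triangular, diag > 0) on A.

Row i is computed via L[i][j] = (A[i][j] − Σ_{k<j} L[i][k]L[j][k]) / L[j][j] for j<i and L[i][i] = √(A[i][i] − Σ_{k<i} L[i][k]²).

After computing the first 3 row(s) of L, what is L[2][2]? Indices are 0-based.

L[2][2] = 2

Step 1: L[0][0] = √(4) = 2.
  L[1][0] = (6) / L[0][0] = 3.
Step 2: L[1][1] = √(4) = 2.
  L[2][0] = (-4) / L[0][0] = -2.
  L[2][1] = (-2) / L[1][1] = -1.
Step 3: L[2][2] = √(4) = 2.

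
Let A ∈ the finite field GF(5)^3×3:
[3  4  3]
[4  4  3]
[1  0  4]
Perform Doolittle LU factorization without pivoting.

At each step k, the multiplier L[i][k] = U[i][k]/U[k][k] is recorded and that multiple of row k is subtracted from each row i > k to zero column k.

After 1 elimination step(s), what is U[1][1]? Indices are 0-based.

U[1][1] = 2

k=0: U[0][0]=3
  eliminate (1,0): mult=3, new row 1: (0, 2, 4); set L[1][0]=3
  eliminate (2,0): mult=2, new row 2: (0, 2, 3); set L[2][0]=2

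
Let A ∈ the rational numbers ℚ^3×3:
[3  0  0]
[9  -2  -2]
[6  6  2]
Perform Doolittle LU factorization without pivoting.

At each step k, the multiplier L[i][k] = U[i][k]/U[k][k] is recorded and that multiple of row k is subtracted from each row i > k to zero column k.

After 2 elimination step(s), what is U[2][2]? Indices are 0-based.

U[2][2] = -4

k=0: U[0][0]=3
  eliminate (1,0): mult=3, new row 1: (0, -2, -2); set L[1][0]=3
  eliminate (2,0): mult=2, new row 2: (0, 6, 2); set L[2][0]=2
k=1: U[1][1]=-2
  eliminate (2,1): mult=-3, new row 2: (0, 0, -4); set L[2][1]=-3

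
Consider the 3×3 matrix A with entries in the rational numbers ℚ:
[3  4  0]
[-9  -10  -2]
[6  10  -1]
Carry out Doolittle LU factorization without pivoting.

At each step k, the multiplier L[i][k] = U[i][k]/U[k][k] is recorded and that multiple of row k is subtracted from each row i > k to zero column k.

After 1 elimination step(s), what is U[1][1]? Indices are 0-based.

U[1][1] = 2

Step 1: pivot at (0,0) is 3.
  row1 ← row1 − (-3)·row0  ⇒  L[1][0]=-3, U row1=(0, 2, -2)
  row2 ← row2 − (2)·row0  ⇒  L[2][0]=2, U row2=(0, 2, -1)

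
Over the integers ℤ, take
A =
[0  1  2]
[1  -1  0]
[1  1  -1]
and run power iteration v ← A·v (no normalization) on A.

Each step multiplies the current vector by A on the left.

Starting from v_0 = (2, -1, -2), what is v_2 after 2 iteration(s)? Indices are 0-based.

v_2 = (9, -8, -5)

v_0 = (2, -1, -2).
v_1 = A·v_0 = (-5, 3, 3).
v_2 = A·v_1 = (9, -8, -5).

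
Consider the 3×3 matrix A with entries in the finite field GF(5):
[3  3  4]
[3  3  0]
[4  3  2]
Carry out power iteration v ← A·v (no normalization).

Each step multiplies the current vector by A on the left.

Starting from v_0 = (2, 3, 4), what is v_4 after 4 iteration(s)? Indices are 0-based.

v_4 = (2, 1, 3)

v_0 = (2, 3, 4).
v_1 = A·v_0 = (1, 0, 0).
v_2 = A·v_1 = (3, 3, 4).
v_3 = A·v_2 = (4, 3, 4).
v_4 = A·v_3 = (2, 1, 3).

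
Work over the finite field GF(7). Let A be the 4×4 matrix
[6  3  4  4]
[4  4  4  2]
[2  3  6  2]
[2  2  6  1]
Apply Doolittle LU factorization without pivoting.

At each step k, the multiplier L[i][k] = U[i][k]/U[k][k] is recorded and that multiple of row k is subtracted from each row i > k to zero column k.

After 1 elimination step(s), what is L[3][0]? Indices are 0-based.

L[3][0] = 5

Step 1: pivot at (0,0) is 6.
  row1 ← row1 − (3)·row0  ⇒  L[1][0]=3, U row1=(0, 2, 6, 4)
  row2 ← row2 − (5)·row0  ⇒  L[2][0]=5, U row2=(0, 2, 0, 3)
  row3 ← row3 − (5)·row0  ⇒  L[3][0]=5, U row3=(0, 1, 0, 2)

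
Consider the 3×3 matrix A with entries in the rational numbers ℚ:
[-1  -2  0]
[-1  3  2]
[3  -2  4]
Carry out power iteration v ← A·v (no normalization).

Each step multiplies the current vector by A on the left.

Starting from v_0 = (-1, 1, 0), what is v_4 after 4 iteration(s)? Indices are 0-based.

v_0 = (-1, 1, 0).
v_1 = A·v_0 = (-1, 4, -5).
v_2 = A·v_1 = (-7, 3, -31).
v_3 = A·v_2 = (1, -46, -151).
v_4 = A·v_3 = (91, -441, -509).

v_4 = (91, -441, -509)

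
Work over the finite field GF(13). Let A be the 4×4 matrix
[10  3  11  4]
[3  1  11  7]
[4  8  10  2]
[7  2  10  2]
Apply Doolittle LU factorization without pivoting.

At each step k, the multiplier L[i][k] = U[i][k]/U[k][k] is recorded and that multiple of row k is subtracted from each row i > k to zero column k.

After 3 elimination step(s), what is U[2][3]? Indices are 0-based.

U[2][3] = 9

k=0: U[0][0]=10
  eliminate (1,0): mult=12, new row 1: (0, 4, 9, 11); set L[1][0]=12
  eliminate (2,0): mult=3, new row 2: (0, 12, 3, 3); set L[2][0]=3
  eliminate (3,0): mult=2, new row 3: (0, 9, 1, 7); set L[3][0]=2
k=1: U[1][1]=4
  eliminate (2,1): mult=3, new row 2: (0, 0, 2, 9); set L[2][1]=3
  eliminate (3,1): mult=12, new row 3: (0, 0, 10, 5); set L[3][1]=12
k=2: U[2][2]=2
  eliminate (3,2): mult=5, new row 3: (0, 0, 0, 12); set L[3][2]=5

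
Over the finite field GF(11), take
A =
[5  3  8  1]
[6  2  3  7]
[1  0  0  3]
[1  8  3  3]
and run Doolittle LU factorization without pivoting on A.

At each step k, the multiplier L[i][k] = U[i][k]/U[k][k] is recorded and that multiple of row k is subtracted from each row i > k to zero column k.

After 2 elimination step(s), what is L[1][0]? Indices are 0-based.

[col 0] pivot 5
  R1 -= 10*R0 → (0, 5, 0, 8)  (L[1][0] := 10)
  R2 -= 9*R0 → (0, 6, 5, 5)  (L[2][0] := 9)
  R3 -= 9*R0 → (0, 3, 8, 5)  (L[3][0] := 9)
[col 1] pivot 5
  R2 -= 10*R1 → (0, 0, 5, 2)  (L[2][1] := 10)
  R3 -= 5*R1 → (0, 0, 8, 9)  (L[3][1] := 5)

L[1][0] = 10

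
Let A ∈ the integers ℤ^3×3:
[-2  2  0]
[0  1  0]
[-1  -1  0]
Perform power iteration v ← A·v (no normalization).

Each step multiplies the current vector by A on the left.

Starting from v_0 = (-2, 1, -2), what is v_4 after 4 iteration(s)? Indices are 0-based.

v_4 = (-42, 1, -23)

v_0 = (-2, 1, -2).
v_1 = A·v_0 = (6, 1, 1).
v_2 = A·v_1 = (-10, 1, -7).
v_3 = A·v_2 = (22, 1, 9).
v_4 = A·v_3 = (-42, 1, -23).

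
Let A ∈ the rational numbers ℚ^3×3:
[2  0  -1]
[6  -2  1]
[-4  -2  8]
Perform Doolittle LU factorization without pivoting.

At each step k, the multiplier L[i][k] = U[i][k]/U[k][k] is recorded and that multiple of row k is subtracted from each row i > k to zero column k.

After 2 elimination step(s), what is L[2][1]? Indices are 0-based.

L[2][1] = 1

[col 0] pivot 2
  R1 -= 3*R0 → (0, -2, 4)  (L[1][0] := 3)
  R2 -= -2*R0 → (0, -2, 6)  (L[2][0] := -2)
[col 1] pivot -2
  R2 -= 1*R1 → (0, 0, 2)  (L[2][1] := 1)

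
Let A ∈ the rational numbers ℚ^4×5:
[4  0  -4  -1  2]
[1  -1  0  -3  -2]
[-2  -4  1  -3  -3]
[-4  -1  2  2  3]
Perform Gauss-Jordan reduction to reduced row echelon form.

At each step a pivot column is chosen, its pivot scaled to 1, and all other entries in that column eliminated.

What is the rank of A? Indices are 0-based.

rank = 4

[1] R0 /= 4  ⇒  (1, 0, -1, -1/4, 1/2)
     R1 -= 1·R0  ⇒  (0, -1, 1, -11/4, -5/2)
     R2 -= -2·R0  ⇒  (0, -4, -1, -7/2, -2)
     R3 -= -4·R0  ⇒  (0, -1, -2, 1, 5)
[2] R1 /= -1  ⇒  (0, 1, -1, 11/4, 5/2)
     R2 -= -4·R1  ⇒  (0, 0, -5, 15/2, 8)
     R3 -= -1·R1  ⇒  (0, 0, -3, 15/4, 15/2)
[3] R2 /= -5  ⇒  (0, 0, 1, -3/2, -8/5)
     R0 -= -1·R2  ⇒  (1, 0, 0, -7/4, -11/10)
     R1 -= -1·R2  ⇒  (0, 1, 0, 5/4, 9/10)
     R3 -= -3·R2  ⇒  (0, 0, 0, -3/4, 27/10)
[4] R3 /= -3/4  ⇒  (0, 0, 0, 1, -18/5)
     R0 -= -7/4·R3  ⇒  (1, 0, 0, 0, -37/5)
     R1 -= 5/4·R3  ⇒  (0, 1, 0, 0, 27/5)
     R2 -= -3/2·R3  ⇒  (0, 0, 1, 0, -7)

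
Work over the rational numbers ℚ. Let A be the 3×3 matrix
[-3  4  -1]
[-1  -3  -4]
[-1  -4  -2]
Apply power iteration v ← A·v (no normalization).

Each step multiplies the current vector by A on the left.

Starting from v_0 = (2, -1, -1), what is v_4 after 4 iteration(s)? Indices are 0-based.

v_4 = (907, -431, -364)

v_0 = (2, -1, -1).
v_1 = A·v_0 = (-9, 5, 4).
v_2 = A·v_1 = (43, -22, -19).
v_3 = A·v_2 = (-198, 99, 83).
v_4 = A·v_3 = (907, -431, -364).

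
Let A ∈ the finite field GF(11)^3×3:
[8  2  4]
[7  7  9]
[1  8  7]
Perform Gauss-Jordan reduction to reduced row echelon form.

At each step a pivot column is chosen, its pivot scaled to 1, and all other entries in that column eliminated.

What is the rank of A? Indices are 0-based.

rank = 3

[1] R0 /= 8  ⇒  (1, 3, 6)
     R1 -= 7·R0  ⇒  (0, 8, 0)
     R2 -= 1·R0  ⇒  (0, 5, 1)
[2] R1 /= 8  ⇒  (0, 1, 0)
     R0 -= 3·R1  ⇒  (1, 0, 6)
     R2 -= 5·R1  ⇒  (0, 0, 1)
[3] R2 /= 1  ⇒  (0, 0, 1)
     R0 -= 6·R2  ⇒  (1, 0, 0)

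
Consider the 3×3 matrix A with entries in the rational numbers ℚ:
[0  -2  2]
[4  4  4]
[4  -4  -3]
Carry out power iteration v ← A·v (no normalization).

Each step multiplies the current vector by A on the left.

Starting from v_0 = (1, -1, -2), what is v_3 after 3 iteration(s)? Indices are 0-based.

v_3 = (-68, 168, 166)

v_0 = (1, -1, -2).
v_1 = A·v_0 = (-2, -8, 14).
v_2 = A·v_1 = (44, 16, -18).
v_3 = A·v_2 = (-68, 168, 166).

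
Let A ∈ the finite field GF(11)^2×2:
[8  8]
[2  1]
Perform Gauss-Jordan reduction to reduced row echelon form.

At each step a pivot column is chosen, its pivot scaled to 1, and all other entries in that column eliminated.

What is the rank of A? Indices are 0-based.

step 1: normalize row 0 (÷8) = (1, 1)
  row 1: subtract 2×row0 = (0, 10)
step 2: normalize row 1 (÷10) = (0, 1)
  row 0: subtract 1×row1 = (1, 0)

rank = 2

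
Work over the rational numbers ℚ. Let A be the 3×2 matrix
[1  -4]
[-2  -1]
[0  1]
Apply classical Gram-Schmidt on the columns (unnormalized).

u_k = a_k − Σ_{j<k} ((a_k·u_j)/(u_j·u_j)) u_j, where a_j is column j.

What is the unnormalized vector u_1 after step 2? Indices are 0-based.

u_1 = (-18/5, -9/5, 1)

Step 1: u_0 = a_0 = (1, -2, 0).
Step 2: u_1 = a_1 − (-2/5)·u_0 = (-18/5, -9/5, 1).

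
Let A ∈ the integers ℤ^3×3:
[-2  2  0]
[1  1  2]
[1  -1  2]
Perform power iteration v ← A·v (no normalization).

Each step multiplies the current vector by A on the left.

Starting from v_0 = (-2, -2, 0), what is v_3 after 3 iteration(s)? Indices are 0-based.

v_0 = (-2, -2, 0).
v_1 = A·v_0 = (0, -4, 0).
v_2 = A·v_1 = (-8, -4, 4).
v_3 = A·v_2 = (8, -4, 4).

v_3 = (8, -4, 4)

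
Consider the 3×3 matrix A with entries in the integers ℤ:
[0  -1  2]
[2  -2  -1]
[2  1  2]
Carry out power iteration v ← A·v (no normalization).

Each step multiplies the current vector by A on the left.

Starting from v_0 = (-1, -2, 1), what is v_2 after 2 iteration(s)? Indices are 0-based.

v_0 = (-1, -2, 1).
v_1 = A·v_0 = (4, 1, -2).
v_2 = A·v_1 = (-5, 8, 5).

v_2 = (-5, 8, 5)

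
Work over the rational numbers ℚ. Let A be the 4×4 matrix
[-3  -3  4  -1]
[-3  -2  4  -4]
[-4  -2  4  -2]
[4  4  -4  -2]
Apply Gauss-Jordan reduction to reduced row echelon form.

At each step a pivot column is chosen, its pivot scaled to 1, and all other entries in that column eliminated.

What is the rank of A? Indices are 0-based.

rank = 4

step 1: normalize row 0 (÷-3) = (1, 1, -4/3, 1/3)
  row 1: subtract -3×row0 = (0, 1, 0, -3)
  row 2: subtract -4×row0 = (0, 2, -4/3, -2/3)
  row 3: subtract 4×row0 = (0, 0, 4/3, -10/3)
step 2: normalize row 1 (÷1) = (0, 1, 0, -3)
  row 0: subtract 1×row1 = (1, 0, -4/3, 10/3)
  row 2: subtract 2×row1 = (0, 0, -4/3, 16/3)
step 3: normalize row 2 (÷-4/3) = (0, 0, 1, -4)
  row 0: subtract -4/3×row2 = (1, 0, 0, -2)
  row 3: subtract 4/3×row2 = (0, 0, 0, 2)
step 4: normalize row 3 (÷2) = (0, 0, 0, 1)
  row 0: subtract -2×row3 = (1, 0, 0, 0)
  row 1: subtract -3×row3 = (0, 1, 0, 0)
  row 2: subtract -4×row3 = (0, 0, 1, 0)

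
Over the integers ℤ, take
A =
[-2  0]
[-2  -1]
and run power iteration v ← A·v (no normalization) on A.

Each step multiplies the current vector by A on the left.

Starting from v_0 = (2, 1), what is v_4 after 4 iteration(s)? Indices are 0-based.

v_0 = (2, 1).
v_1 = A·v_0 = (-4, -5).
v_2 = A·v_1 = (8, 13).
v_3 = A·v_2 = (-16, -29).
v_4 = A·v_3 = (32, 61).

v_4 = (32, 61)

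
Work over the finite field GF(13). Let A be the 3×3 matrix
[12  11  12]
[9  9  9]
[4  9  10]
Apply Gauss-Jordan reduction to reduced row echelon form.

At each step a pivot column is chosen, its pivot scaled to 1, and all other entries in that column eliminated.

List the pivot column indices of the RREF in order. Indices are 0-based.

pivot columns: 0, 1, 2

[1] R0 /= 12  ⇒  (1, 2, 1)
     R1 -= 9·R0  ⇒  (0, 4, 0)
     R2 -= 4·R0  ⇒  (0, 1, 6)
[2] R1 /= 4  ⇒  (0, 1, 0)
     R0 -= 2·R1  ⇒  (1, 0, 1)
     R2 -= 1·R1  ⇒  (0, 0, 6)
[3] R2 /= 6  ⇒  (0, 0, 1)
     R0 -= 1·R2  ⇒  (1, 0, 0)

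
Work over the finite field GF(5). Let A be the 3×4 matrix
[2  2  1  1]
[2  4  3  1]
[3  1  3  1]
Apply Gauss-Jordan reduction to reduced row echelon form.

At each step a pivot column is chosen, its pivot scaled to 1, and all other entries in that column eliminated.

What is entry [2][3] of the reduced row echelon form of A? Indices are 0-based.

M[2][3] = 2

[1] R0 /= 2  ⇒  (1, 1, 3, 3)
     R1 -= 2·R0  ⇒  (0, 2, 2, 0)
     R2 -= 3·R0  ⇒  (0, 3, 4, 2)
[2] R1 /= 2  ⇒  (0, 1, 1, 0)
     R0 -= 1·R1  ⇒  (1, 0, 2, 3)
     R2 -= 3·R1  ⇒  (0, 0, 1, 2)
[3] R2 /= 1  ⇒  (0, 0, 1, 2)
     R0 -= 2·R2  ⇒  (1, 0, 0, 4)
     R1 -= 1·R2  ⇒  (0, 1, 0, 3)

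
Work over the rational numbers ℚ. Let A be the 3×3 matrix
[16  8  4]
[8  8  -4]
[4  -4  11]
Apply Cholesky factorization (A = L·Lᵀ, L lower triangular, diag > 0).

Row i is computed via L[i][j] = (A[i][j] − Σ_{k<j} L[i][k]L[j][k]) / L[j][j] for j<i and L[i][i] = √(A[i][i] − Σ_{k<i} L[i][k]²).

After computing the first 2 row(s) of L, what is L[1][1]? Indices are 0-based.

Step 1: L[0][0] = √(16) = 4.
  L[1][0] = (8) / L[0][0] = 2.
Step 2: L[1][1] = √(4) = 2.

L[1][1] = 2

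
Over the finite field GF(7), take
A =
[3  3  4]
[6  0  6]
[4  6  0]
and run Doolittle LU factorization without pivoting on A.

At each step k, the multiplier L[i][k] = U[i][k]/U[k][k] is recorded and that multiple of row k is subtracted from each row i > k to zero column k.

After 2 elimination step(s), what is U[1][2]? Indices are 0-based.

[col 0] pivot 3
  R1 -= 2*R0 → (0, 1, 5)  (L[1][0] := 2)
  R2 -= 6*R0 → (0, 2, 4)  (L[2][0] := 6)
[col 1] pivot 1
  R2 -= 2*R1 → (0, 0, 1)  (L[2][1] := 2)

U[1][2] = 5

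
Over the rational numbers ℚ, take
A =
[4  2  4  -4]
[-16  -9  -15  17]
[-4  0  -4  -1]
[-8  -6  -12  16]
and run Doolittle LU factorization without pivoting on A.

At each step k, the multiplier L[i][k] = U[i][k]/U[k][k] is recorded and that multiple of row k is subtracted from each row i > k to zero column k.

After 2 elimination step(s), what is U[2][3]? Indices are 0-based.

U[2][3] = -3

Step 1: pivot at (0,0) is 4.
  row1 ← row1 − (-4)·row0  ⇒  L[1][0]=-4, U row1=(0, -1, 1, 1)
  row2 ← row2 − (-1)·row0  ⇒  L[2][0]=-1, U row2=(0, 2, 0, -5)
  row3 ← row3 − (-2)·row0  ⇒  L[3][0]=-2, U row3=(0, -2, -4, 8)
Step 2: pivot at (1,1) is -1.
  row2 ← row2 − (-2)·row1  ⇒  L[2][1]=-2, U row2=(0, 0, 2, -3)
  row3 ← row3 − (2)·row1  ⇒  L[3][1]=2, U row3=(0, 0, -6, 6)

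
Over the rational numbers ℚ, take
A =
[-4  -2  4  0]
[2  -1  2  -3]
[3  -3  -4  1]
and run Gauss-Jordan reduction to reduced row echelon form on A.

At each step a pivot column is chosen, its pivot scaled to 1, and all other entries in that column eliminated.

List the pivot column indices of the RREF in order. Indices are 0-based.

step 1: normalize row 0 (÷-4) = (1, 1/2, -1, 0)
  row 1: subtract 2×row0 = (0, -2, 4, -3)
  row 2: subtract 3×row0 = (0, -9/2, -1, 1)
step 2: normalize row 1 (÷-2) = (0, 1, -2, 3/2)
  row 0: subtract 1/2×row1 = (1, 0, 0, -3/4)
  row 2: subtract -9/2×row1 = (0, 0, -10, 31/4)
step 3: normalize row 2 (÷-10) = (0, 0, 1, -31/40)
  row 1: subtract -2×row2 = (0, 1, 0, -1/20)

pivot columns: 0, 1, 2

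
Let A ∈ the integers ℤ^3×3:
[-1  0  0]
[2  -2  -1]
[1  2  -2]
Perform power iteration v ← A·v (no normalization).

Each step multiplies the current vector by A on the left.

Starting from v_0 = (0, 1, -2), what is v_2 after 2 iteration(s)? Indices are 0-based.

v_2 = (0, -6, -12)

v_0 = (0, 1, -2).
v_1 = A·v_0 = (0, 0, 6).
v_2 = A·v_1 = (0, -6, -12).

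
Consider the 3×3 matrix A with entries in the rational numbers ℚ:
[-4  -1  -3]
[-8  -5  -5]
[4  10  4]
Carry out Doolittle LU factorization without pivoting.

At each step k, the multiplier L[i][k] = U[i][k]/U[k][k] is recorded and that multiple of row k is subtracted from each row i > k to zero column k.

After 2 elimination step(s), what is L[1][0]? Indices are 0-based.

L[1][0] = 2

[col 0] pivot -4
  R1 -= 2*R0 → (0, -3, 1)  (L[1][0] := 2)
  R2 -= -1*R0 → (0, 9, 1)  (L[2][0] := -1)
[col 1] pivot -3
  R2 -= -3*R1 → (0, 0, 4)  (L[2][1] := -3)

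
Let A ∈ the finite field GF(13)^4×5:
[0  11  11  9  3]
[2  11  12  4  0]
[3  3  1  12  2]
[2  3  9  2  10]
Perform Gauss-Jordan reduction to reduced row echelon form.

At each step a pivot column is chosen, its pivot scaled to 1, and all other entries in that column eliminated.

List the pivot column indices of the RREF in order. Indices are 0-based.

step 1: exchange rows 0,1
step 1: normalize row 0 (÷2) = (1, 12, 6, 2, 0)
  row 2: subtract 3×row0 = (0, 6, 9, 6, 2)
  row 3: subtract 2×row0 = (0, 5, 10, 11, 10)
step 2: normalize row 1 (÷11) = (0, 1, 1, 2, 5)
  row 0: subtract 12×row1 = (1, 0, 7, 4, 5)
  row 2: subtract 6×row1 = (0, 0, 3, 7, 11)
  row 3: subtract 5×row1 = (0, 0, 5, 1, 11)
step 3: normalize row 2 (÷3) = (0, 0, 1, 11, 8)
  row 0: subtract 7×row2 = (1, 0, 0, 5, 1)
  row 1: subtract 1×row2 = (0, 1, 0, 4, 10)
  row 3: subtract 5×row2 = (0, 0, 0, 11, 10)
step 4: normalize row 3 (÷11) = (0, 0, 0, 1, 8)
  row 0: subtract 5×row3 = (1, 0, 0, 0, 0)
  row 1: subtract 4×row3 = (0, 1, 0, 0, 4)
  row 2: subtract 11×row3 = (0, 0, 1, 0, 11)

pivot columns: 0, 1, 2, 3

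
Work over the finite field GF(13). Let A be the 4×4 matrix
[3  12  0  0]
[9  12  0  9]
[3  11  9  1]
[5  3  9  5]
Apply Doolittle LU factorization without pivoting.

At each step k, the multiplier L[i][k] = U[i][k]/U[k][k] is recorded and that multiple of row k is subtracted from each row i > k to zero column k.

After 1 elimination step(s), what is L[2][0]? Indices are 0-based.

Step 1: pivot at (0,0) is 3.
  row1 ← row1 − (3)·row0  ⇒  L[1][0]=3, U row1=(0, 2, 0, 9)
  row2 ← row2 − (1)·row0  ⇒  L[2][0]=1, U row2=(0, 12, 9, 1)
  row3 ← row3 − (6)·row0  ⇒  L[3][0]=6, U row3=(0, 9, 9, 5)

L[2][0] = 1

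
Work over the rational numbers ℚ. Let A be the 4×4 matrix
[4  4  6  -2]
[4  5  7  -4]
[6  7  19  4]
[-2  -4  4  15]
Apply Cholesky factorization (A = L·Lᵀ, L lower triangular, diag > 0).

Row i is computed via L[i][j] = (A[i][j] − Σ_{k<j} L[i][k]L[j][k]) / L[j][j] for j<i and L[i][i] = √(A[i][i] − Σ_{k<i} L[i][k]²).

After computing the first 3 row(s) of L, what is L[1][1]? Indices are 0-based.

Step 1: L[0][0] = √(4) = 2.
  L[1][0] = (4) / L[0][0] = 2.
Step 2: L[1][1] = √(1) = 1.
  L[2][0] = (6) / L[0][0] = 3.
  L[2][1] = (1) / L[1][1] = 1.
Step 3: L[2][2] = √(9) = 3.

L[1][1] = 1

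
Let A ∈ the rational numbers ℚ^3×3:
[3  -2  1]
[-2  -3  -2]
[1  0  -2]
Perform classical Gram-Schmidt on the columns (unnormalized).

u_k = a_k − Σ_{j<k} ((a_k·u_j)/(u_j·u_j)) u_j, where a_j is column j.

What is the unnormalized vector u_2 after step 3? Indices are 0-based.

Step 1: u_0 = a_0 = (3, -2, 1).
Step 2: u_1 = a_1 − (0)·u_0 = (-2, -3, 0).
Step 3: u_2 = a_2 − (5/14)·u_0 − (4/13)·u_1 = (99/182, -33/91, -33/14).

u_2 = (99/182, -33/91, -33/14)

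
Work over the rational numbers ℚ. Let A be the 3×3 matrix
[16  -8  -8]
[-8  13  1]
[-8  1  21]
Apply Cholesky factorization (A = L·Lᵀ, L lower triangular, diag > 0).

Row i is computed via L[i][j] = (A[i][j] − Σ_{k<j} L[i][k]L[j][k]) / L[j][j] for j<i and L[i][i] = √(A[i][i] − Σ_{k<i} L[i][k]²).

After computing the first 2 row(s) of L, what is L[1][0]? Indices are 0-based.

Step 1: L[0][0] = √(16) = 4.
  L[1][0] = (-8) / L[0][0] = -2.
Step 2: L[1][1] = √(9) = 3.

L[1][0] = -2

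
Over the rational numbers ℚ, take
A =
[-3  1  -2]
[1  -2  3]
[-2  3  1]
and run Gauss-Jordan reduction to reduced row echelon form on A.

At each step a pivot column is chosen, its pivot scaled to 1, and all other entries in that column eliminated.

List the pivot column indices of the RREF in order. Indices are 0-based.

pivot columns: 0, 1, 2

pivot(0,0)=-3: scale R0 → (1, -1/3, 2/3)
  clear (1,0): R1 −= (1)R0 → (0, -5/3, 7/3)
  clear (2,0): R2 −= (-2)R0 → (0, 7/3, 7/3)
pivot(1,1)=-5/3: scale R1 → (0, 1, -7/5)
  clear (0,1): R0 −= (-1/3)R1 → (1, 0, 1/5)
  clear (2,1): R2 −= (7/3)R1 → (0, 0, 28/5)
pivot(2,2)=28/5: scale R2 → (0, 0, 1)
  clear (0,2): R0 −= (1/5)R2 → (1, 0, 0)
  clear (1,2): R1 −= (-7/5)R2 → (0, 1, 0)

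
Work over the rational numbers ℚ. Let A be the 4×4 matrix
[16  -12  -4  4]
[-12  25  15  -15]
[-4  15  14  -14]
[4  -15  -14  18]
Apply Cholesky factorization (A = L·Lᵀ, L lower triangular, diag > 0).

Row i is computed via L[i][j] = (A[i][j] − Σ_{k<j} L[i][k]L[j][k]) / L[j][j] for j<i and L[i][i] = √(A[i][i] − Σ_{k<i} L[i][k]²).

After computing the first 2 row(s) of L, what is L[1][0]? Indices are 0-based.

Step 1: L[0][0] = √(16) = 4.
  L[1][0] = (-12) / L[0][0] = -3.
Step 2: L[1][1] = √(16) = 4.

L[1][0] = -3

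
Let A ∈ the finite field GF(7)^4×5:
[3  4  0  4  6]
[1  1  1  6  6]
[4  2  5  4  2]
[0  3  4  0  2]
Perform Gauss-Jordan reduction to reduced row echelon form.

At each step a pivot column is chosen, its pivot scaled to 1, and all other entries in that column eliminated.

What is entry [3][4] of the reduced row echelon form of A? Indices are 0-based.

M[3][4] = 2

[1] R0 /= 3  ⇒  (1, 6, 0, 6, 2)
     R1 -= 1·R0  ⇒  (0, 2, 1, 0, 4)
     R2 -= 4·R0  ⇒  (0, 6, 5, 1, 1)
[2] R1 /= 2  ⇒  (0, 1, 4, 0, 2)
     R0 -= 6·R1  ⇒  (1, 0, 4, 6, 4)
     R2 -= 6·R1  ⇒  (0, 0, 2, 1, 3)
     R3 -= 3·R1  ⇒  (0, 0, 6, 0, 3)
[3] R2 /= 2  ⇒  (0, 0, 1, 4, 5)
     R0 -= 4·R2  ⇒  (1, 0, 0, 4, 5)
     R1 -= 4·R2  ⇒  (0, 1, 0, 5, 3)
     R3 -= 6·R2  ⇒  (0, 0, 0, 4, 1)
[4] R3 /= 4  ⇒  (0, 0, 0, 1, 2)
     R0 -= 4·R3  ⇒  (1, 0, 0, 0, 4)
     R1 -= 5·R3  ⇒  (0, 1, 0, 0, 0)
     R2 -= 4·R3  ⇒  (0, 0, 1, 0, 4)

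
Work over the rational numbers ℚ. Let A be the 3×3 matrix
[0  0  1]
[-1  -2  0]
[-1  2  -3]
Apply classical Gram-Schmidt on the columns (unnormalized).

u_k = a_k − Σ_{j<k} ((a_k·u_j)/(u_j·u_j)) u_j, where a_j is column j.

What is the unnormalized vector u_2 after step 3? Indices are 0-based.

u_2 = (1, 0, 0)

Step 1: u_0 = a_0 = (0, -1, -1).
Step 2: u_1 = a_1 − (0)·u_0 = (0, -2, 2).
Step 3: u_2 = a_2 − (3/2)·u_0 − (-3/4)·u_1 = (1, 0, 0).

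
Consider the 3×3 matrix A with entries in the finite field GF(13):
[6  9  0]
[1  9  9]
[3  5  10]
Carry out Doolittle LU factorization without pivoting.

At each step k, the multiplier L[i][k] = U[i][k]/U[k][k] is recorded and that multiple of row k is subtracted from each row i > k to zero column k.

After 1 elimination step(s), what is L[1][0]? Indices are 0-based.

L[1][0] = 11

[col 0] pivot 6
  R1 -= 11*R0 → (0, 1, 9)  (L[1][0] := 11)
  R2 -= 7*R0 → (0, 7, 10)  (L[2][0] := 7)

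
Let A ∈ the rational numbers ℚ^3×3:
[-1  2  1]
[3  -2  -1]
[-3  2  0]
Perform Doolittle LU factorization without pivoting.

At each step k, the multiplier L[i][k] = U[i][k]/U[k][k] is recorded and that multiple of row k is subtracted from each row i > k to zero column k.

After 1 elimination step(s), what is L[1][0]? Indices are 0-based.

L[1][0] = -3

[col 0] pivot -1
  R1 -= -3*R0 → (0, 4, 2)  (L[1][0] := -3)
  R2 -= 3*R0 → (0, -4, -3)  (L[2][0] := 3)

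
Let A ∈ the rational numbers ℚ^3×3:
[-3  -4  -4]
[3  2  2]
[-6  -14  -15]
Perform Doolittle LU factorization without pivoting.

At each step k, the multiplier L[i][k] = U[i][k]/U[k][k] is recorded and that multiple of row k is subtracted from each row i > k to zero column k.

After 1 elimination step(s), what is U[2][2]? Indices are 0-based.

U[2][2] = -7

Step 1: pivot at (0,0) is -3.
  row1 ← row1 − (-1)·row0  ⇒  L[1][0]=-1, U row1=(0, -2, -2)
  row2 ← row2 − (2)·row0  ⇒  L[2][0]=2, U row2=(0, -6, -7)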